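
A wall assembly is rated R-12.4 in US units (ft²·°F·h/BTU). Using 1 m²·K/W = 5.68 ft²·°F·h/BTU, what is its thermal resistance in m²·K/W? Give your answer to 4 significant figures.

R_SI = 12.4/5.68 = 2.1831

2.183 m²·K/W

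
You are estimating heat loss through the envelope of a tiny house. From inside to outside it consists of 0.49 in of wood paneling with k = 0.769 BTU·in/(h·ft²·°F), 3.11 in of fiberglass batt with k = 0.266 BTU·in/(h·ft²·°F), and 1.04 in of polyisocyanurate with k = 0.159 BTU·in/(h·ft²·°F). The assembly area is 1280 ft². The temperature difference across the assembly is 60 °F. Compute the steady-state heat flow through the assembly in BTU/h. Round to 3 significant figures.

4070 BTU/h

0.49/0.769 = 0.6372
3.11/0.266 = 11.69
1.04/0.159 = 6.541
R_total = 0.6372 + 11.69 + 6.541 = 18.87 ft²·°F·h/BTU
Q = A·ΔT/R = 1280 × 60 / 18.87 = 4070 BTU/h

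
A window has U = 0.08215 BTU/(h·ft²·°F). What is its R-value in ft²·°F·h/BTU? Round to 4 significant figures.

R = 1/U = 1/0.08215 = 12.173

12.17 ft²·°F·h/BTU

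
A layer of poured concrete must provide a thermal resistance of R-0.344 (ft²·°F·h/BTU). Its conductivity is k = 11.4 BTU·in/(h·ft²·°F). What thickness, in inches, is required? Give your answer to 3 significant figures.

L = R × k = 0.344 × 11.4 = 3.922 in

3.92 in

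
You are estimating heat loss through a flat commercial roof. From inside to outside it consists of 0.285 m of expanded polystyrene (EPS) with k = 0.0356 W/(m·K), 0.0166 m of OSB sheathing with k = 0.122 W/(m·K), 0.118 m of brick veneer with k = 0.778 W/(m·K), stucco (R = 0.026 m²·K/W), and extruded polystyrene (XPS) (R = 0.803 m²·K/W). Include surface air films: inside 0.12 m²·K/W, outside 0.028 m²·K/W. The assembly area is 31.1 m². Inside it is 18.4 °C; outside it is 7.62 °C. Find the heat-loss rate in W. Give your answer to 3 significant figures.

36.2 W

0.285/0.0356 = 8.006
0.0166/0.122 = 0.1361
0.118/0.778 = 0.1517
R_total = 0.12 + 8.006 + 0.1361 + 0.1517 + 0.026 + 0.803 + 0.028 = 9.27 m²·K/W
Q = A·ΔT/R = 31.1 × (18.4 − 7.62) / 9.27 = 36.16 W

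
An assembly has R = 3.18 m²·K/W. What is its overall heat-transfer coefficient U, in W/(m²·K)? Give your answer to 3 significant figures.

U = 1/R = 1/3.18 = 0.3145

0.314 W/(m²·K)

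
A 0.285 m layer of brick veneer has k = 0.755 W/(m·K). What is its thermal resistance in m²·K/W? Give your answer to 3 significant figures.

0.377 m²·K/W

R = L/k = 0.285/0.755 = 0.3775 m²·K/W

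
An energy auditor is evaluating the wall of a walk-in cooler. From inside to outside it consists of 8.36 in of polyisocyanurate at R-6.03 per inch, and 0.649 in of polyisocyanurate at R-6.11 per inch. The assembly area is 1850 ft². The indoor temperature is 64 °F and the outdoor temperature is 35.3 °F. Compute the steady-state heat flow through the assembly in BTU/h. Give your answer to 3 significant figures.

8.36 × 6.03 = 50.41
0.649 × 6.11 = 3.965
R_total = 50.41 + 3.965 = 54.38 ft²·°F·h/BTU
Q = A·ΔT/R = 1850 × (64 − 35.3) / 54.38 = 976.4 BTU/h

976 BTU/h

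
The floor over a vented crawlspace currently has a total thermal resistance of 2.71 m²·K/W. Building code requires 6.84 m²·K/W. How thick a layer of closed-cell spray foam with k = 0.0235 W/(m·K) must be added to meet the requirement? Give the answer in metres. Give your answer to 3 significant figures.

ΔR = 6.84 − 2.71 = 4.13 m²·K/W
L = ΔR × k = 4.13 × 0.0235 = 0.09706 m

0.0971 m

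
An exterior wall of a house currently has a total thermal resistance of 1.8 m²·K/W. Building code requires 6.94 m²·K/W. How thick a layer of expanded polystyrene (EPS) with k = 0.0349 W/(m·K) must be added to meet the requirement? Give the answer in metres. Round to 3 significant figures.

0.179 m

ΔR = 6.94 − 1.8 = 5.14 m²·K/W
L = ΔR × k = 5.14 × 0.0349 = 0.1794 m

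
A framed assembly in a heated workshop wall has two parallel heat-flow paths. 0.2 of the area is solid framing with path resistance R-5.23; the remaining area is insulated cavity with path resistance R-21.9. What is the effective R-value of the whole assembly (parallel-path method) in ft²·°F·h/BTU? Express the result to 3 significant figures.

13.4 ft²·°F·h/BTU

U_eff = 0.8/21.9 + 0.2/5.23 = 0.03653 + 0.03824 = 0.07477
R_eff = 1/U_eff = 13.37 ft²·°F·h/BTU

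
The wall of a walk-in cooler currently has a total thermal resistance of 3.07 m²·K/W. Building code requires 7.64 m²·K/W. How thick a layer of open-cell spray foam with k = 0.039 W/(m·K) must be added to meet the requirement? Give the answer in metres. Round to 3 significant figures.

0.178 m

ΔR = 7.64 − 3.07 = 4.57 m²·K/W
L = ΔR × k = 4.57 × 0.039 = 0.1782 m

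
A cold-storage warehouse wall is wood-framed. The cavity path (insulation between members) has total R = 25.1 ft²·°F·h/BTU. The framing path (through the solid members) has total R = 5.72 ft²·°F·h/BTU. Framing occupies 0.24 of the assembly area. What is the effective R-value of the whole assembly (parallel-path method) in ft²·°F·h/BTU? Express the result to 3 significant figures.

13.8 ft²·°F·h/BTU

U_eff = 0.76/25.1 + 0.24/5.72 = 0.03028 + 0.04196 = 0.07224
R_eff = 1/U_eff = 13.84 ft²·°F·h/BTU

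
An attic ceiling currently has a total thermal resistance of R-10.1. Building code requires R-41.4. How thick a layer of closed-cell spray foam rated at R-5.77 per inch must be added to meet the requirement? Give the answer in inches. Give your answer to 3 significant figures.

5.42 in

ΔR = 41.4 − 10.1 = 31.3 ft²·°F·h/BTU
L = ΔR / (R/in) = 31.3/5.77 = 5.425 in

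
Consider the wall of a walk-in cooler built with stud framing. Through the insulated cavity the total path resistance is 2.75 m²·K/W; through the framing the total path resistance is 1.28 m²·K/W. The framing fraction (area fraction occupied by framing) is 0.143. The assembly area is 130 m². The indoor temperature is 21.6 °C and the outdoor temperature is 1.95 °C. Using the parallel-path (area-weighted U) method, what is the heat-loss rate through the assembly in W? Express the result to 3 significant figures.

1080 W

U_eff = 0.857/2.75 + 0.143/1.28 = 0.3116 + 0.1117 = 0.4234
R_eff = 1/U_eff = 2.362 m²·K/W
Q = 130 × (21.6 − 1.95) / 2.362 = 1081 W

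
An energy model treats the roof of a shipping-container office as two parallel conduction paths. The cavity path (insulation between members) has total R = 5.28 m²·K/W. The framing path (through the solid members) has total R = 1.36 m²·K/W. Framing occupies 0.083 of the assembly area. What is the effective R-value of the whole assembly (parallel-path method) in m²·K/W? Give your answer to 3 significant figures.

U_eff = 0.917/5.28 + 0.083/1.36 = 0.1737 + 0.06103 = 0.2347
R_eff = 1/U_eff = 4.261 m²·K/W

4.26 m²·K/W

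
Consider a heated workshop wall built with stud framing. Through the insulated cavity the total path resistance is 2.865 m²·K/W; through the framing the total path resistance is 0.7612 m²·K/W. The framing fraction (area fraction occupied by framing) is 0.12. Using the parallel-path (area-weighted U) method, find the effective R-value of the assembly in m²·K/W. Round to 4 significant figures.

U_eff = 0.88/2.865 + 0.12/0.7612 = 0.30716 + 0.15765 = 0.4648
R_eff = 1/U_eff = 2.1515 m²·K/W

2.151 m²·K/W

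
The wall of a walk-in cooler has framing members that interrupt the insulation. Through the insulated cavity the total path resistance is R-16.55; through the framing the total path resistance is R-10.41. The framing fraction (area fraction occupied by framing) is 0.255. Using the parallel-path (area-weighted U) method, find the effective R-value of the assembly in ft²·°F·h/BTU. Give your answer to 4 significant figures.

14.39 ft²·°F·h/BTU

U_eff = 0.745/16.55 + 0.255/10.41 = 0.045015 + 0.024496 = 0.069511
R_eff = 1/U_eff = 14.386 ft²·°F·h/BTU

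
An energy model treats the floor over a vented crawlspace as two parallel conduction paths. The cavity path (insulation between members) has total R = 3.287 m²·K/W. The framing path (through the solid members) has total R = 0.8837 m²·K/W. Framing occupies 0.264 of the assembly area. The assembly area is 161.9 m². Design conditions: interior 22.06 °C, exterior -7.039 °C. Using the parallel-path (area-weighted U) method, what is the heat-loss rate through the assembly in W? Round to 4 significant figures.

2462 W

U_eff = 0.736/3.287 + 0.264/0.8837 = 0.22391 + 0.29874 = 0.52266
R_eff = 1/U_eff = 1.9133 m²·K/W
Q = 161.9 × (22.06 − (-7.039)) / 1.9133 = 2462.3 W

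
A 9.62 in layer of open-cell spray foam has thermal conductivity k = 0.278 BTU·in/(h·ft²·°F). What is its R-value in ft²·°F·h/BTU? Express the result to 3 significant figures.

R = L/k = 9.62/0.278 = 34.6 ft²·°F·h/BTU

34.6 ft²·°F·h/BTU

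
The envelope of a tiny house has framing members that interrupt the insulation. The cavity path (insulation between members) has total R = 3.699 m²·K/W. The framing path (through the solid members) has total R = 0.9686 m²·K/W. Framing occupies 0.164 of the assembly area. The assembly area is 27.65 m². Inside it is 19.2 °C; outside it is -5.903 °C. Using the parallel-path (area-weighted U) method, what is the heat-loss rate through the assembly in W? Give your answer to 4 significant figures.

U_eff = 0.836/3.699 + 0.164/0.9686 = 0.22601 + 0.16932 = 0.39532
R_eff = 1/U_eff = 2.5296 m²·K/W
Q = 27.65 × (19.2 − (-5.903)) / 2.5296 = 274.39 W

274.4 W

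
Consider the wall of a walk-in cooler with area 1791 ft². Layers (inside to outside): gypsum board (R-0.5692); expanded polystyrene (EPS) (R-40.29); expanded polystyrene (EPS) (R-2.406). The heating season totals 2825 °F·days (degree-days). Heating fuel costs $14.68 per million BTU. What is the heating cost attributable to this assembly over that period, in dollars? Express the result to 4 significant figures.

R_total = 0.5692 + 40.29 + 2.406 = 43.265 ft²·°F·h/BTU
E = A × HDD × 24 / R = 1791 × 2825 × 24 / 43.265 = 2806600 BTU
Cost = 2806600/10⁶ × 14.68 = $41.201

41.20 dollars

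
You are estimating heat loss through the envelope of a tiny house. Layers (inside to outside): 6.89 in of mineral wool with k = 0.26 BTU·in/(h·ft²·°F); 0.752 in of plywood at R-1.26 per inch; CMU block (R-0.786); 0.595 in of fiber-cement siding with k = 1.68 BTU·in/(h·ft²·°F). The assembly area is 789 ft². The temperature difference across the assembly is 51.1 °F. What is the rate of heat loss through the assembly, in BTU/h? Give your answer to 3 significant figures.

1410 BTU/h

6.89/0.26 = 26.5
0.752 × 1.26 = 0.9475
0.595/1.68 = 0.3542
R_total = 26.5 + 0.9475 + 0.786 + 0.3542 = 28.59 ft²·°F·h/BTU
Q = A·ΔT/R = 789 × 51.1 / 28.59 = 1410 BTU/h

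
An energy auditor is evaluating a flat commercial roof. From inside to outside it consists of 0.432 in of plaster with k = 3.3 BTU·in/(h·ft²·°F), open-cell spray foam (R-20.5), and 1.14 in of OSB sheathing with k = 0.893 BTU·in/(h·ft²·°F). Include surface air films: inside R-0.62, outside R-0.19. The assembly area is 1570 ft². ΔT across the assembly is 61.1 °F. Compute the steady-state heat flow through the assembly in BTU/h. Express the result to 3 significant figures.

0.432/3.3 = 0.1309
1.14/0.893 = 1.277
R_total = 0.62 + 0.1309 + 20.5 + 1.277 + 0.19 = 22.72 ft²·°F·h/BTU
Q = A·ΔT/R = 1570 × 61.1 / 22.72 = 4223 BTU/h

4220 BTU/h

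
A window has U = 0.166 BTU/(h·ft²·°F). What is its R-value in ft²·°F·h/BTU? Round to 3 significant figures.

R = 1/U = 1/0.166 = 6.024

6.02 ft²·°F·h/BTU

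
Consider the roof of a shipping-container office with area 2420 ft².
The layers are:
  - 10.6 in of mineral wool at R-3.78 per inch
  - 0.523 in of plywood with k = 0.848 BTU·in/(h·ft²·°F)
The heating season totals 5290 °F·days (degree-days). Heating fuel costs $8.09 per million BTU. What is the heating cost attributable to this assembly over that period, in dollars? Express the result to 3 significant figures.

61.1 dollars

10.6 × 3.78 = 40.07
0.523/0.848 = 0.6167
R_total = 40.07 + 0.6167 = 40.68 ft²·°F·h/BTU
E = A × HDD × 24 / R = 2420 × 5290 × 24 / 40.68 = 7552000 BTU
Cost = 7552000/10⁶ × 8.09 = $61.09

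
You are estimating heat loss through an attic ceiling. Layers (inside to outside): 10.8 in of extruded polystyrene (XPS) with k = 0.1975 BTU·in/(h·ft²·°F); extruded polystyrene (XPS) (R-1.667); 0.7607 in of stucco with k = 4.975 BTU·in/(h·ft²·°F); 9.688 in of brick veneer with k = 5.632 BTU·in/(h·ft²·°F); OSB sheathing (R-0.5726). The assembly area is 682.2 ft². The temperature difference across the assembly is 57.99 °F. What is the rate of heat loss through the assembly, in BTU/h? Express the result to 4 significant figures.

672.8 BTU/h

10.8/0.1975 = 54.684
0.7607/4.975 = 0.1529
9.688/5.632 = 1.7202
R_total = 54.684 + 1.667 + 0.1529 + 1.7202 + 0.5726 = 58.796 ft²·°F·h/BTU
Q = A·ΔT/R = 682.2 × 57.99 / 58.796 = 672.85 BTU/h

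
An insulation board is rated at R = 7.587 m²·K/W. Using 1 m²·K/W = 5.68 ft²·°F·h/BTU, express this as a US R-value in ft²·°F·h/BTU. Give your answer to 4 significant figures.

R_US = 7.587 × 5.68 = 43.094

43.09 ft²·°F·h/BTU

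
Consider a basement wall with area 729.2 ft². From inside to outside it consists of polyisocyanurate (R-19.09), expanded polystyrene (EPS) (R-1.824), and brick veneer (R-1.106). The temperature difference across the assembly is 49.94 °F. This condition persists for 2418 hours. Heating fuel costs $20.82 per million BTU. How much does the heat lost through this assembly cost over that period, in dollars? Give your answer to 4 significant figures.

R_total = 19.09 + 1.824 + 1.106 = 22.02 ft²·°F·h/BTU
Q = 729.2 × 49.94 / 22.02 = 1653.8 BTU/h
E = 1653.8 × 2418 = 3998800 BTU
Cost = 3998800/10⁶ × 20.82 = $83.256

83.26 dollars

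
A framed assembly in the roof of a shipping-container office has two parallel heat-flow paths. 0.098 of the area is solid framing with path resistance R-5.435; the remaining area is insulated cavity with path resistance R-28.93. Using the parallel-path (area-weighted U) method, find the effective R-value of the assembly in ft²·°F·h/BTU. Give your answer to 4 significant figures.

20.32 ft²·°F·h/BTU

U_eff = 0.902/28.93 + 0.098/5.435 = 0.031179 + 0.018031 = 0.04921
R_eff = 1/U_eff = 20.321 ft²·°F·h/BTU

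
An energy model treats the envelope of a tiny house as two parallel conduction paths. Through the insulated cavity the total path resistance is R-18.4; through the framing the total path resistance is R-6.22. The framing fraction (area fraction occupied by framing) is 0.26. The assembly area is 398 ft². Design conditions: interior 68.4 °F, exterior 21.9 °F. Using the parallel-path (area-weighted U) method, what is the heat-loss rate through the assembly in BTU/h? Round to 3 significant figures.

1520 BTU/h

U_eff = 0.74/18.4 + 0.26/6.22 = 0.04022 + 0.0418 = 0.08202
R_eff = 1/U_eff = 12.19 ft²·°F·h/BTU
Q = 398 × (68.4 − 21.9) / 12.19 = 1518 BTU/h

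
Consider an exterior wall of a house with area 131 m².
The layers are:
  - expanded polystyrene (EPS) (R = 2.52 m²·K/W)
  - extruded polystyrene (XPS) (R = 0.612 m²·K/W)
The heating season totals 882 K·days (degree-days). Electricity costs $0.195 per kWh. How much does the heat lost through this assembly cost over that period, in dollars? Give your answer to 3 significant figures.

173 dollars

R_total = 2.52 + 0.612 = 3.132 m²·K/W
E = A × HDD × 24 / R / 1000 = 131 × 882 × 24 / 3.132 / 1000 = 885.4 kWh
Cost = 885.4 × 0.195 = $172.6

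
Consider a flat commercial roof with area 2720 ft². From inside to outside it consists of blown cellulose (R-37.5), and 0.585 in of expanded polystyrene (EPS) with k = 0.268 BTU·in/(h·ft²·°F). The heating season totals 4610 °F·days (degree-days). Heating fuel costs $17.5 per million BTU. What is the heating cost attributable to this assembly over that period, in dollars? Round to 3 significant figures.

133 dollars

0.585/0.268 = 2.183
R_total = 37.5 + 2.183 = 39.68 ft²·°F·h/BTU
E = A × HDD × 24 / R = 2720 × 4610 × 24 / 39.68 = 7584000 BTU
Cost = 7584000/10⁶ × 17.5 = $132.7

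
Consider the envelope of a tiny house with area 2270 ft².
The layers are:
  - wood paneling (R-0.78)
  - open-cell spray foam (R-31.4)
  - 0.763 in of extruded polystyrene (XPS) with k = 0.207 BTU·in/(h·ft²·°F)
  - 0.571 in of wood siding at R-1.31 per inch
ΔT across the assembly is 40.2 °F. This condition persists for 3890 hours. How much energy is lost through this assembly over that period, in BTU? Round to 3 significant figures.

9700000 BTU

0.763/0.207 = 3.686
0.571 × 1.31 = 0.748
R_total = 0.78 + 31.4 + 3.686 + 0.748 = 36.61 ft²·°F·h/BTU
Q = 2270 × 40.2 / 36.61 = 2492 BTU/h
E = 2492 × 3890 = 9695000 BTU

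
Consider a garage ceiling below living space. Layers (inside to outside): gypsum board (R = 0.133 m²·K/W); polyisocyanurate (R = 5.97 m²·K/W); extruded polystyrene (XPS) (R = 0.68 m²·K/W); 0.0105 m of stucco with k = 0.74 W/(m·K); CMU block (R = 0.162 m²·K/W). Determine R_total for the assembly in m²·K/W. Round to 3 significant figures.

6.96 m²·K/W

0.0105/0.74 = 0.01419
R_total = 0.133 + 5.97 + 0.68 + 0.01419 + 0.162 = 6.959 m²·K/W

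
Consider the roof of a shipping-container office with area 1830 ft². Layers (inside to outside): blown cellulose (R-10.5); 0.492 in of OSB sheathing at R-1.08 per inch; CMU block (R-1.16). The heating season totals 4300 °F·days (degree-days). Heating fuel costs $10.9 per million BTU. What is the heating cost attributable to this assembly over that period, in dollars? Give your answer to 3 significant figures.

0.492 × 1.08 = 0.5314
R_total = 10.5 + 0.5314 + 1.16 = 12.19 ft²·°F·h/BTU
E = A × HDD × 24 / R = 1830 × 4300 × 24 / 12.19 = 15490000 BTU
Cost = 15490000/10⁶ × 10.9 = $168.9

169 dollars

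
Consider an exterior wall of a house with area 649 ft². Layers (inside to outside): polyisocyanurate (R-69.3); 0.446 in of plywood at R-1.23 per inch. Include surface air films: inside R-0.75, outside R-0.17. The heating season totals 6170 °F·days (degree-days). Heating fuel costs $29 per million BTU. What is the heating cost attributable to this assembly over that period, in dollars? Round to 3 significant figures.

39.4 dollars

0.446 × 1.23 = 0.5486
R_total = 0.75 + 69.3 + 0.5486 + 0.17 = 70.77 ft²·°F·h/BTU
E = A × HDD × 24 / R = 649 × 6170 × 24 / 70.77 = 1358000 BTU
Cost = 1358000/10⁶ × 29 = $39.38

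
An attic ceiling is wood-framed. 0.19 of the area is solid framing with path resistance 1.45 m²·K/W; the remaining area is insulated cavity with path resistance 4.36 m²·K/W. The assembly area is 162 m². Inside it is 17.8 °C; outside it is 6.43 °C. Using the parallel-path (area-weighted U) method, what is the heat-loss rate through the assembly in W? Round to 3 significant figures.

U_eff = 0.81/4.36 + 0.19/1.45 = 0.1858 + 0.131 = 0.3168
R_eff = 1/U_eff = 3.156 m²·K/W
Q = 162 × (17.8 − 6.43) / 3.156 = 583.6 W

584 W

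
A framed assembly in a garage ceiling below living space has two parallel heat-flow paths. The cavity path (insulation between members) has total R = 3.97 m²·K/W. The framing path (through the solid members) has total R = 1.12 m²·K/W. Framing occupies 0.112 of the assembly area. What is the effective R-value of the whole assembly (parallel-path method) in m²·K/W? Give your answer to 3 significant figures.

U_eff = 0.888/3.97 + 0.112/1.12 = 0.2237 + 0.1 = 0.3237
R_eff = 1/U_eff = 3.089 m²·K/W

3.09 m²·K/W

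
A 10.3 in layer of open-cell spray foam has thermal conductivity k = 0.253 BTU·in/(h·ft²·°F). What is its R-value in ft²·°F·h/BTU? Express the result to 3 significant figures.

40.7 ft²·°F·h/BTU

R = L/k = 10.3/0.253 = 40.71 ft²·°F·h/BTU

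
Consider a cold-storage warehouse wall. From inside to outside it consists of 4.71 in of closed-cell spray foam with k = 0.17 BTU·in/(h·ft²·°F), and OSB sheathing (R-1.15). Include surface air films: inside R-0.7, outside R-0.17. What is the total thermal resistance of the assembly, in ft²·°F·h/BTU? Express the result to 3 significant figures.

29.7 ft²·°F·h/BTU

4.71/0.17 = 27.71
R_total = 0.7 + 27.71 + 1.15 + 0.17 = 29.73 ft²·°F·h/BTU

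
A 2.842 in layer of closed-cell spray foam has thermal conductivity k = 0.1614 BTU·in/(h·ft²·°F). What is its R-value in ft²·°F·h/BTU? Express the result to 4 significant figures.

R = L/k = 2.842/0.1614 = 17.608 ft²·°F·h/BTU

17.61 ft²·°F·h/BTU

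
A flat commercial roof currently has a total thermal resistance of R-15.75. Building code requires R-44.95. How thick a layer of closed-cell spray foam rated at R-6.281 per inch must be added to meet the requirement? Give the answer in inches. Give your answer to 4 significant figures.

4.649 in

ΔR = 44.95 − 15.75 = 29.2 ft²·°F·h/BTU
L = ΔR / (R/in) = 29.2/6.281 = 4.6489 in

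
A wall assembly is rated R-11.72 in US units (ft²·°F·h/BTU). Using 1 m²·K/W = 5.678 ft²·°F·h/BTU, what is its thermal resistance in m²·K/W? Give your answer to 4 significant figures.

2.064 m²·K/W

R_SI = 11.72/5.678 = 2.0641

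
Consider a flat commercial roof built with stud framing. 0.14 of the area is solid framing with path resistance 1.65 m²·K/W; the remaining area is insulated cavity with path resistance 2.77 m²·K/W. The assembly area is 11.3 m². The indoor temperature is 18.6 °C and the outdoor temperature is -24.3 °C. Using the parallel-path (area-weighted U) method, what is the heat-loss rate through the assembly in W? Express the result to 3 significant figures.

U_eff = 0.86/2.77 + 0.14/1.65 = 0.3105 + 0.08485 = 0.3953
R_eff = 1/U_eff = 2.53 m²·K/W
Q = 11.3 × (18.6 − (-24.3)) / 2.53 = 191.6 W

192 W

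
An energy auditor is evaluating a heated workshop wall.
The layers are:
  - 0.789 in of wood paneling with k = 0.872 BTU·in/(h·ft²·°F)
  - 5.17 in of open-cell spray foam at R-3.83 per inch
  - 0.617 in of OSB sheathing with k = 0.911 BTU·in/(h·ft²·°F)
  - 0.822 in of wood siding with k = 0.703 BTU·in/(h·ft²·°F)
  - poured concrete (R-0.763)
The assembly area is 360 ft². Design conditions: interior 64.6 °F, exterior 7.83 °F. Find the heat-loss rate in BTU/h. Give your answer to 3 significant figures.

0.789/0.872 = 0.9048
5.17 × 3.83 = 19.8
0.617/0.911 = 0.6773
0.822/0.703 = 1.169
R_total = 0.9048 + 19.8 + 0.6773 + 1.169 + 0.763 = 23.32 ft²·°F·h/BTU
Q = A·ΔT/R = 360 × (64.6 − 7.83) / 23.32 = 876.6 BTU/h

877 BTU/h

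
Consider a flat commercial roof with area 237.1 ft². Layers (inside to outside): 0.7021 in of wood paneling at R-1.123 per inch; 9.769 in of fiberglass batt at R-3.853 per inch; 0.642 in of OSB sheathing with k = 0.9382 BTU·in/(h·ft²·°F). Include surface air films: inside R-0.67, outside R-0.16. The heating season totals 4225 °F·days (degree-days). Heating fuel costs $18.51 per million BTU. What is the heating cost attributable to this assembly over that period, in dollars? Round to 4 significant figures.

11.14 dollars

0.7021 × 1.123 = 0.78846
9.769 × 3.853 = 37.64
0.642/0.9382 = 0.68429
R_total = 0.67 + 0.78846 + 37.64 + 0.68429 + 0.16 = 39.943 ft²·°F·h/BTU
E = A × HDD × 24 / R = 237.1 × 4225 × 24 / 39.943 = 601910 BTU
Cost = 601910/10⁶ × 18.51 = $11.141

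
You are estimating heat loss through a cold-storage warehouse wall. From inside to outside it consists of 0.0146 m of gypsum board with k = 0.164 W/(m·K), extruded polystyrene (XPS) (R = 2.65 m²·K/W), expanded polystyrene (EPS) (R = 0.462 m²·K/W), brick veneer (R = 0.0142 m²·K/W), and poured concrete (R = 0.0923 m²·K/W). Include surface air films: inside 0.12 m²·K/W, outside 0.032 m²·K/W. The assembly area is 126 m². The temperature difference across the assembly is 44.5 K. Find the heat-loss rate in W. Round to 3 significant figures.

1620 W

0.0146/0.164 = 0.08902
R_total = 0.12 + 0.08902 + 2.65 + 0.462 + 0.0142 + 0.0923 + 0.032 = 3.46 m²·K/W
Q = A·ΔT/R = 126 × 44.5 / 3.46 = 1621 W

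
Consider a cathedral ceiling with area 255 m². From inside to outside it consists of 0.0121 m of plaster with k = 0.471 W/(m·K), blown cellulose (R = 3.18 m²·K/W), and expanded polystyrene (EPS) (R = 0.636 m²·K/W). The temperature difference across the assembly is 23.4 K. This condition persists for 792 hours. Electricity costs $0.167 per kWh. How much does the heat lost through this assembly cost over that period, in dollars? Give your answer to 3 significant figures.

0.0121/0.471 = 0.02569
R_total = 0.02569 + 3.18 + 0.636 = 3.842 m²·K/W
Q = 255 × 23.4 / 3.842 = 1553 W
E = 1553 W × 792 h / 1000 = 1230 kWh
Cost = 1230 × 0.167 = $205.4

205 dollars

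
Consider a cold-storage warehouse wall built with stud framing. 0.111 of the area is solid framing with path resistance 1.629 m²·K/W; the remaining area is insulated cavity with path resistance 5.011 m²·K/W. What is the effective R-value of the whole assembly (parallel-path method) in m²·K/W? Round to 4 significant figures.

U_eff = 0.889/5.011 + 0.111/1.629 = 0.17741 + 0.06814 = 0.24555
R_eff = 1/U_eff = 4.0725 m²·K/W

4.072 m²·K/W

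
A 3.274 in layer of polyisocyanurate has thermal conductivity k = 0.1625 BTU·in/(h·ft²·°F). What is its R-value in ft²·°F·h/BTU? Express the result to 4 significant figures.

R = L/k = 3.274/0.1625 = 20.148 ft²·°F·h/BTU

20.15 ft²·°F·h/BTU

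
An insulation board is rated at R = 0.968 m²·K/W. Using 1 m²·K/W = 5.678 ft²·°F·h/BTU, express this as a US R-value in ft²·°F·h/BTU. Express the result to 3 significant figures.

5.50 ft²·°F·h/BTU

R_US = 0.968 × 5.678 = 5.496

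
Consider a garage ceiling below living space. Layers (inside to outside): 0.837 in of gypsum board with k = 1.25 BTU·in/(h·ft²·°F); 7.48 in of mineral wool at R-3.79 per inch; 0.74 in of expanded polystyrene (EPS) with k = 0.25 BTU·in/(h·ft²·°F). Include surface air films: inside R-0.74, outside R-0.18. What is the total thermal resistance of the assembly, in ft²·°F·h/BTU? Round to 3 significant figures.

0.837/1.25 = 0.6696
7.48 × 3.79 = 28.35
0.74/0.25 = 2.96
R_total = 0.74 + 0.6696 + 28.35 + 2.96 + 0.18 = 32.9 ft²·°F·h/BTU

32.9 ft²·°F·h/BTU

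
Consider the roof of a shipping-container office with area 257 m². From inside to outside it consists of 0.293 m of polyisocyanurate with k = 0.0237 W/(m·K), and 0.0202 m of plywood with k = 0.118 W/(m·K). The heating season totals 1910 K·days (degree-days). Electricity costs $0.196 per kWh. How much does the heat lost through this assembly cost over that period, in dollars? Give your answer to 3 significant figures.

184 dollars

0.293/0.0237 = 12.36
0.0202/0.118 = 0.1712
R_total = 12.36 + 0.1712 = 12.53 m²·K/W
E = A × HDD × 24 / R / 1000 = 257 × 1910 × 24 / 12.53 / 1000 = 939.9 kWh
Cost = 939.9 × 0.196 = $184.2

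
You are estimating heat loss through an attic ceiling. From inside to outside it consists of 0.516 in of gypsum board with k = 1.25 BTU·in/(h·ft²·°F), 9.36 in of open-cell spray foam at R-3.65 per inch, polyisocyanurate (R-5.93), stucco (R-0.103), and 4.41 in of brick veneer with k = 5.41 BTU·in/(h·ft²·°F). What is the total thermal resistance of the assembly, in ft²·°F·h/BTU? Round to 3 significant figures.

0.516/1.25 = 0.4128
9.36 × 3.65 = 34.16
4.41/5.41 = 0.8152
R_total = 0.4128 + 34.16 + 5.93 + 0.103 + 0.8152 = 41.42 ft²·°F·h/BTU

41.4 ft²·°F·h/BTU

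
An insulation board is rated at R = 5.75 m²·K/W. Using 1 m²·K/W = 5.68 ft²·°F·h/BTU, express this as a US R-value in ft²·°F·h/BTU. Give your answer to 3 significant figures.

32.7 ft²·°F·h/BTU

R_US = 5.75 × 5.68 = 32.66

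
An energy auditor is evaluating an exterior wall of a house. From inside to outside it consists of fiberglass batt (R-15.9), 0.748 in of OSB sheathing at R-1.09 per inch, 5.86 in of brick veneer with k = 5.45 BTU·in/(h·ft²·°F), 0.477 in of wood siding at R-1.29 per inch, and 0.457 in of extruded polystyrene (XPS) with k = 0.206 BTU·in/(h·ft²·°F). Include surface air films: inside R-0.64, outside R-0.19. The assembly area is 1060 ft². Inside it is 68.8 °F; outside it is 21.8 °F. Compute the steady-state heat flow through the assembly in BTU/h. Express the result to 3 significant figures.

2320 BTU/h

0.748 × 1.09 = 0.8153
5.86/5.45 = 1.075
0.477 × 1.29 = 0.6153
0.457/0.206 = 2.218
R_total = 0.64 + 15.9 + 0.8153 + 1.075 + 0.6153 + 2.218 + 0.19 = 21.45 ft²·°F·h/BTU
Q = A·ΔT/R = 1060 × (68.8 − 21.8) / 21.45 = 2322 BTU/h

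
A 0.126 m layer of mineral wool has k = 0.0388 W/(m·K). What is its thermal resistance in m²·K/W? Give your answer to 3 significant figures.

R = L/k = 0.126/0.0388 = 3.247 m²·K/W

3.25 m²·K/W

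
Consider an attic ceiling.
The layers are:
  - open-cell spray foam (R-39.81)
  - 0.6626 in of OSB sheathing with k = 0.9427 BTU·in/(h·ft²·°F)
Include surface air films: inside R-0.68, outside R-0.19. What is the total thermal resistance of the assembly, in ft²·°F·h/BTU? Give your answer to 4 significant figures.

0.6626/0.9427 = 0.70287
R_total = 0.68 + 39.81 + 0.70287 + 0.19 = 41.383 ft²·°F·h/BTU

41.38 ft²·°F·h/BTU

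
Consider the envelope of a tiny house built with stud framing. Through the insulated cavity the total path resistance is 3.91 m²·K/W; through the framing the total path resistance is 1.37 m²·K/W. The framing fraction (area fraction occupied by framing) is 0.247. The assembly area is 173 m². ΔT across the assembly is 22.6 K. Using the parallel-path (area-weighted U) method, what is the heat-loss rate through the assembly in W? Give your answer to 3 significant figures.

U_eff = 0.753/3.91 + 0.247/1.37 = 0.1926 + 0.1803 = 0.3729
R_eff = 1/U_eff = 2.682 m²·K/W
Q = 173 × 22.6 / 2.682 = 1458 W

1460 W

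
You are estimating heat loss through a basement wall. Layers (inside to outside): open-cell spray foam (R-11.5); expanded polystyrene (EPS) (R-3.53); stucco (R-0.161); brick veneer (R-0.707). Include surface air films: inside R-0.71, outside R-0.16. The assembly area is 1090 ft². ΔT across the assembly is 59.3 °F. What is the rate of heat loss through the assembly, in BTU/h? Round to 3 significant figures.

R_total = 0.71 + 11.5 + 3.53 + 0.161 + 0.707 + 0.16 = 16.77 ft²·°F·h/BTU
Q = A·ΔT/R = 1090 × 59.3 / 16.77 = 3855 BTU/h

3850 BTU/h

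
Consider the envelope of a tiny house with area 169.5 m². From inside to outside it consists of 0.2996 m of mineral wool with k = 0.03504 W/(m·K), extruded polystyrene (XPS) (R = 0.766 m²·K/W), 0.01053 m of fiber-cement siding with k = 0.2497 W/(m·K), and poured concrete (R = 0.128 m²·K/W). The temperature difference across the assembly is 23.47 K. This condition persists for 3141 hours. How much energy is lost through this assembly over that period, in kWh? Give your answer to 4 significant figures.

1317 kWh

0.2996/0.03504 = 8.5502
0.01053/0.2497 = 0.042171
R_total = 8.5502 + 0.766 + 0.042171 + 0.128 = 9.4864 m²·K/W
Q = 169.5 × 23.47 / 9.4864 = 419.35 W
E = 419.35 W × 3141 h / 1000 = 1317.2 kWh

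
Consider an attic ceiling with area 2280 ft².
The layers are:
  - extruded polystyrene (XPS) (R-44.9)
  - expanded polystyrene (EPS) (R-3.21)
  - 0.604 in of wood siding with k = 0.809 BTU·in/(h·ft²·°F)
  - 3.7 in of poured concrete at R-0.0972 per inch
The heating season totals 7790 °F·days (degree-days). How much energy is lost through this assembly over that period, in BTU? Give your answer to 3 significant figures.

8660000 BTU

0.604/0.809 = 0.7466
3.7 × 0.0972 = 0.3596
R_total = 44.9 + 3.21 + 0.7466 + 0.3596 = 49.22 ft²·°F·h/BTU
E = A × HDD × 24 / R = 2280 × 7790 × 24 / 49.22 = 8661000 BTU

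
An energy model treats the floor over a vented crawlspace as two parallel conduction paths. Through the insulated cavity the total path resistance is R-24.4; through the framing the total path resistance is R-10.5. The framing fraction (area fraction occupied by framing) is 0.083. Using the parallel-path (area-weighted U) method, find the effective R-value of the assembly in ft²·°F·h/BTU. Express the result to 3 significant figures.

U_eff = 0.917/24.4 + 0.083/10.5 = 0.03758 + 0.007905 = 0.04549
R_eff = 1/U_eff = 21.98 ft²·°F·h/BTU

22.0 ft²·°F·h/BTU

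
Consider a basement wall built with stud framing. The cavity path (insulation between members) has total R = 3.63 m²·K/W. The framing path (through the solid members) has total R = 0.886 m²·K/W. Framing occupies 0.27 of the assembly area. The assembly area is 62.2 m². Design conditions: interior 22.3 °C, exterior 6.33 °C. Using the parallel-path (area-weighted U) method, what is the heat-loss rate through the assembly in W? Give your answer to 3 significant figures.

U_eff = 0.73/3.63 + 0.27/0.886 = 0.2011 + 0.3047 = 0.5058
R_eff = 1/U_eff = 1.977 m²·K/W
Q = 62.2 × (22.3 − 6.33) / 1.977 = 502.5 W

502 W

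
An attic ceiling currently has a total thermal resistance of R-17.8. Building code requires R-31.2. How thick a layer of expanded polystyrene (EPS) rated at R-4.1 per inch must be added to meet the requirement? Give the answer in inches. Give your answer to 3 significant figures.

ΔR = 31.2 − 17.8 = 13.4 ft²·°F·h/BTU
L = ΔR / (R/in) = 13.4/4.1 = 3.268 in

3.27 in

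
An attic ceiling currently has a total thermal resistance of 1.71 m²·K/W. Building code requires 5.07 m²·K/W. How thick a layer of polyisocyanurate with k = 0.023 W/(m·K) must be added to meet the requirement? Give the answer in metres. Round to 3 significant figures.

ΔR = 5.07 − 1.71 = 3.36 m²·K/W
L = ΔR × k = 3.36 × 0.023 = 0.07728 m

0.0773 m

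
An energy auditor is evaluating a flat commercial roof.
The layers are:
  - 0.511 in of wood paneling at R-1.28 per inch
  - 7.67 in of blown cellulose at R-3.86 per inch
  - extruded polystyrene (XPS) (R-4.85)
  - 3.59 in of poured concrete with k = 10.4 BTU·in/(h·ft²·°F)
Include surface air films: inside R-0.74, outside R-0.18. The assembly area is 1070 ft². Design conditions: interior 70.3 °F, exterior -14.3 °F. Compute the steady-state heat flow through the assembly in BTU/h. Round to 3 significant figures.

0.511 × 1.28 = 0.6541
7.67 × 3.86 = 29.61
3.59/10.4 = 0.3452
R_total = 0.74 + 0.6541 + 29.61 + 4.85 + 0.3452 + 0.18 = 36.38 ft²·°F·h/BTU
Q = A·ΔT/R = 1070 × (70.3 − (-14.3)) / 36.38 = 2489 BTU/h

2490 BTU/h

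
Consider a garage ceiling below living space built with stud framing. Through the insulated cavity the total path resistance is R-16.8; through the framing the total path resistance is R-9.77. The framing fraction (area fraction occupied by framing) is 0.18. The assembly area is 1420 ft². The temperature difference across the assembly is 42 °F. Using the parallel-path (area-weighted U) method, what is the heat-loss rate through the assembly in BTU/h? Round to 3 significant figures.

4010 BTU/h

U_eff = 0.82/16.8 + 0.18/9.77 = 0.04881 + 0.01842 = 0.06723
R_eff = 1/U_eff = 14.87 ft²·°F·h/BTU
Q = 1420 × 42 / 14.87 = 4010 BTU/h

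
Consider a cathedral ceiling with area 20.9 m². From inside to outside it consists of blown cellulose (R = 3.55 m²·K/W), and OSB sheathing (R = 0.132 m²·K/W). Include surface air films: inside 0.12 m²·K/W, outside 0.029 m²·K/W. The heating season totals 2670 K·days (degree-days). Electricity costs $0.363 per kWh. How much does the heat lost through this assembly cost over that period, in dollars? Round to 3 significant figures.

127 dollars

R_total = 0.12 + 3.55 + 0.132 + 0.029 = 3.831 m²·K/W
E = A × HDD × 24 / R / 1000 = 20.9 × 2670 × 24 / 3.831 / 1000 = 349.6 kWh
Cost = 349.6 × 0.363 = $126.9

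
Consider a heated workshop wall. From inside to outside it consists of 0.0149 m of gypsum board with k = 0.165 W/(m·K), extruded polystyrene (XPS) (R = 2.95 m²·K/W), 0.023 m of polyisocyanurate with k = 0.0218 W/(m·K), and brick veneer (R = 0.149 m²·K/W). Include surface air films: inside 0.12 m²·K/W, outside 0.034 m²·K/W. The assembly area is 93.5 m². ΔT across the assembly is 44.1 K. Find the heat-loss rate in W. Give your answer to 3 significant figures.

0.0149/0.165 = 0.0903
0.023/0.0218 = 1.055
R_total = 0.12 + 0.0903 + 2.95 + 1.055 + 0.149 + 0.034 = 4.398 m²·K/W
Q = A·ΔT/R = 93.5 × 44.1 / 4.398 = 937.5 W

937 W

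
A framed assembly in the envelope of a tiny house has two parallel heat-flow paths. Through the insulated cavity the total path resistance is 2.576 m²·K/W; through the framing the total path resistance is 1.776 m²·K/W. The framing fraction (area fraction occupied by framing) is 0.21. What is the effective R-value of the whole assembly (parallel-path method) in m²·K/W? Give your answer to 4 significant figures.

2.353 m²·K/W

U_eff = 0.79/2.576 + 0.21/1.776 = 0.30668 + 0.11824 = 0.42492
R_eff = 1/U_eff = 2.3534 m²·K/W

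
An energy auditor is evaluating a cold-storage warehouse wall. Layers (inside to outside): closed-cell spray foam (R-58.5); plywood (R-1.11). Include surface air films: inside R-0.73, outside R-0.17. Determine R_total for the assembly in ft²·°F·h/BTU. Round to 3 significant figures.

R_total = 0.73 + 58.5 + 1.11 + 0.17 = 60.51 ft²·°F·h/BTU

60.5 ft²·°F·h/BTU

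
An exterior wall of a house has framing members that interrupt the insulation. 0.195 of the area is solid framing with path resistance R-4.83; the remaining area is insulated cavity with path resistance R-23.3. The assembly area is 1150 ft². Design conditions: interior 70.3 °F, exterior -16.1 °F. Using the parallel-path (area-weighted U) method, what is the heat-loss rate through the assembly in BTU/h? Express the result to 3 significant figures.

7440 BTU/h

U_eff = 0.805/23.3 + 0.195/4.83 = 0.03455 + 0.04037 = 0.07492
R_eff = 1/U_eff = 13.35 ft²·°F·h/BTU
Q = 1150 × (70.3 − (-16.1)) / 13.35 = 7444 BTU/h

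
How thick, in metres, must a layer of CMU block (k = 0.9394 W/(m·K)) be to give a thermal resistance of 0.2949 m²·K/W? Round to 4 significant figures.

0.2770 m

L = R·k = 0.2949 × 0.9394 = 0.27703 m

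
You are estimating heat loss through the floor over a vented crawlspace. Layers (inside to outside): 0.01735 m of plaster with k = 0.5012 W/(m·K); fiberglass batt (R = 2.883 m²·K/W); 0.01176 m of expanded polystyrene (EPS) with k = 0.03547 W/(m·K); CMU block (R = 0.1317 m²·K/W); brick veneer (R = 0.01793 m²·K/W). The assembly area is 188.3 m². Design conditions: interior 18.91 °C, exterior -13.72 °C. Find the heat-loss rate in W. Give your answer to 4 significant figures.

0.01735/0.5012 = 0.034617
0.01176/0.03547 = 0.33155
R_total = 0.034617 + 2.883 + 0.33155 + 0.1317 + 0.01793 = 3.3988 m²·K/W
Q = A·ΔT/R = 188.3 × (18.91 − (-13.72)) / 3.3988 = 1807.8 W

1808 W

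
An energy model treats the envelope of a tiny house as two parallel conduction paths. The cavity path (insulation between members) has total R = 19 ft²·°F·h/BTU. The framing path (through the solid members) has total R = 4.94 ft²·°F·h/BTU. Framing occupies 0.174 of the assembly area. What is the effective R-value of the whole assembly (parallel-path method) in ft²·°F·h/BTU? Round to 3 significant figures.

12.7 ft²·°F·h/BTU

U_eff = 0.826/19 + 0.174/4.94 = 0.04347 + 0.03522 = 0.0787
R_eff = 1/U_eff = 12.71 ft²·°F·h/BTU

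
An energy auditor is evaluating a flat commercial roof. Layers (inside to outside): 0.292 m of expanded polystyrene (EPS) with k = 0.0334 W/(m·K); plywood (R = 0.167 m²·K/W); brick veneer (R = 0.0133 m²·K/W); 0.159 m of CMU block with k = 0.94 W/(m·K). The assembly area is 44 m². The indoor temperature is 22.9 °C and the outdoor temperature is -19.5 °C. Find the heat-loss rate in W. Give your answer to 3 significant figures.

0.292/0.0334 = 8.743
0.159/0.94 = 0.1691
R_total = 8.743 + 0.167 + 0.0133 + 0.1691 = 9.092 m²·K/W
Q = A·ΔT/R = 44 × (22.9 − (-19.5)) / 9.092 = 205.2 W

205 W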